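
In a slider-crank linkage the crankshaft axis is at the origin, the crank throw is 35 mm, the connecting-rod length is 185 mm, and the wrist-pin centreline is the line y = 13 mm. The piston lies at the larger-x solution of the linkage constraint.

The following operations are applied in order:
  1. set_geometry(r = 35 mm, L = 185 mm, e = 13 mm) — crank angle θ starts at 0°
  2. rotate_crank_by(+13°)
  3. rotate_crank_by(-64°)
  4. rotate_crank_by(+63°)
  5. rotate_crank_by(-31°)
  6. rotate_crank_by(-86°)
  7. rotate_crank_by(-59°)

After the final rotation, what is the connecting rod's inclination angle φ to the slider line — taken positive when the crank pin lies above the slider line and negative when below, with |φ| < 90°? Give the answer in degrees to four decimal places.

-7.0317

set_geometry: r = 35 mm, L = 185 mm, e = 13 mm; θ ← 0°
rotate_crank_by(+13°): θ ← 0° +13° = 13°
rotate_crank_by(-64°): θ ← 13° -64° = -51°
rotate_crank_by(+63°): θ ← -51° +63° = 12°
rotate_crank_by(-31°): θ ← 12° -31° = -19°
rotate_crank_by(-86°): θ ← -19° -86° = -105°
rotate_crank_by(-59°): θ ← -105° -59° = -164°
crank pin P = (r cos θ, r sin θ) = (-33.644159, -9.647307)
h = r sin θ − e = -9.647307 − 13 = -22.647307
sin φ = h / L = -22.647307 / 185 = -0.12241788
φ = arcsin(-0.12241788) = -7.031666°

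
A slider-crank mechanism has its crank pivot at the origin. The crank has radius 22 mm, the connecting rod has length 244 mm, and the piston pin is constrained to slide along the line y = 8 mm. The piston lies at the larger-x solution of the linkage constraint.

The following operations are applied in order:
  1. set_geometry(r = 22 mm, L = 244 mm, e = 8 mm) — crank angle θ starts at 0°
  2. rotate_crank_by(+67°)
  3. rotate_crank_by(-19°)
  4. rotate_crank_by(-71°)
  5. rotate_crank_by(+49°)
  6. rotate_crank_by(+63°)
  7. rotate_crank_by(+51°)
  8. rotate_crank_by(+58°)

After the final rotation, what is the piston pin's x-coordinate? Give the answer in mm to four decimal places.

222.6276

set_geometry: r = 22 mm, L = 244 mm, e = 8 mm; θ ← 0°
rotate_crank_by(+67°): θ ← 0° +67° = 67°
rotate_crank_by(-19°): θ ← 67° -19° = 48°
rotate_crank_by(-71°): θ ← 48° -71° = -23°
rotate_crank_by(+49°): θ ← -23° +49° = 26°
rotate_crank_by(+63°): θ ← 26° +63° = 89°
rotate_crank_by(+51°): θ ← 89° +51° = 140°
rotate_crank_by(+58°): θ ← 140° +58° = 198°
crank pin P = (r cos θ, r sin θ) = (-20.923243, -6.798374)
h = r sin θ − e = -6.798374 − 8 = -14.798374
x = r cos θ + √(L² − h²) = -20.923243 + √(59536.0 − 218.9919) = -20.923243 + 243.550833 = 222.627589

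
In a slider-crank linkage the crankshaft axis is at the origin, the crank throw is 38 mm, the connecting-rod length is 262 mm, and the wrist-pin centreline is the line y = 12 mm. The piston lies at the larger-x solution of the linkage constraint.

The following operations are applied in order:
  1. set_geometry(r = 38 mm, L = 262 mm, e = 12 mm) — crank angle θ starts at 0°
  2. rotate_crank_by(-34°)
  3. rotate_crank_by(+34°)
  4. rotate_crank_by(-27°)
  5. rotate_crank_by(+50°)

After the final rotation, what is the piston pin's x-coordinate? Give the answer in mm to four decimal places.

296.9637

set_geometry: r = 38 mm, L = 262 mm, e = 12 mm; θ ← 0°
rotate_crank_by(-34°): θ ← 0° -34° = -34°
rotate_crank_by(+34°): θ ← -34° +34° = 0°
rotate_crank_by(-27°): θ ← 0° -27° = -27°
rotate_crank_by(+50°): θ ← -27° +50° = 23°
crank pin P = (r cos θ, r sin θ) = (34.979184, 14.847783)
h = r sin θ − e = 14.847783 − 12 = 2.847783
x = r cos θ + √(L² − h²) = 34.979184 + √(68644.0 − 8.1099) = 34.979184 + 261.984523 = 296.963707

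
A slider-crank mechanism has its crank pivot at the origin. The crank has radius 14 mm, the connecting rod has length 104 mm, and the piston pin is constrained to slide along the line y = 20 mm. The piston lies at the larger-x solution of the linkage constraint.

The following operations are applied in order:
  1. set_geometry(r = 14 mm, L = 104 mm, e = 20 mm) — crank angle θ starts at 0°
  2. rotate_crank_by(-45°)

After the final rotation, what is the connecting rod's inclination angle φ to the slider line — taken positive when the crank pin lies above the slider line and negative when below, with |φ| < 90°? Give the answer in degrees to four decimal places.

-16.7081

set_geometry: r = 14 mm, L = 104 mm, e = 20 mm; θ ← 0°
rotate_crank_by(-45°): θ ← 0° -45° = -45°
crank pin P = (r cos θ, r sin θ) = (9.899495, -9.899495)
h = r sin θ − e = -9.899495 − 20 = -29.899495
sin φ = h / L = -29.899495 / 104 = -0.28749514
φ = arcsin(-0.28749514) = -16.708053°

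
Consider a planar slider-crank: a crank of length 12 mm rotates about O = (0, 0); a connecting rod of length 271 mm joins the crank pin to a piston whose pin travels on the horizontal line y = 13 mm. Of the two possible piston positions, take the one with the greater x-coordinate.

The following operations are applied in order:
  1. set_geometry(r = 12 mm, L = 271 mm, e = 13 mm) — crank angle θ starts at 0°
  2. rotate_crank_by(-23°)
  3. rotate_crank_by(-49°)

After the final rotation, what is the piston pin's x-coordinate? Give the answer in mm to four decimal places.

set_geometry: r = 12 mm, L = 271 mm, e = 13 mm; θ ← 0°
rotate_crank_by(-23°): θ ← 0° -23° = -23°
rotate_crank_by(-49°): θ ← -23° -49° = -72°
crank pin P = (r cos θ, r sin θ) = (3.708204, -11.412678)
h = r sin θ − e = -11.412678 − 13 = -24.412678
x = r cos θ + √(L² − h²) = 3.708204 + √(73441.0 − 595.9789) = 3.708204 + 269.898168 = 273.606372

273.6064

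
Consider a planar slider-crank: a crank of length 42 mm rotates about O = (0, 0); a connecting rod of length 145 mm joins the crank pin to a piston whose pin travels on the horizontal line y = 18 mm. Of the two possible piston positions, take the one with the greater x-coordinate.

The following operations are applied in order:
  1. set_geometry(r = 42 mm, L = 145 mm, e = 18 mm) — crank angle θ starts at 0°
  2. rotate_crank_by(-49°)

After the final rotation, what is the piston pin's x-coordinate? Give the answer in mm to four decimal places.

set_geometry: r = 42 mm, L = 145 mm, e = 18 mm; θ ← 0°
rotate_crank_by(-49°): θ ← 0° -49° = -49°
crank pin P = (r cos θ, r sin θ) = (27.554479, -31.697802)
h = r sin θ − e = -31.697802 − 18 = -49.697802
x = r cos θ + √(L² − h²) = 27.554479 + √(21025.0 − 2469.8716) = 27.554479 + 136.217211 = 163.771690

163.7717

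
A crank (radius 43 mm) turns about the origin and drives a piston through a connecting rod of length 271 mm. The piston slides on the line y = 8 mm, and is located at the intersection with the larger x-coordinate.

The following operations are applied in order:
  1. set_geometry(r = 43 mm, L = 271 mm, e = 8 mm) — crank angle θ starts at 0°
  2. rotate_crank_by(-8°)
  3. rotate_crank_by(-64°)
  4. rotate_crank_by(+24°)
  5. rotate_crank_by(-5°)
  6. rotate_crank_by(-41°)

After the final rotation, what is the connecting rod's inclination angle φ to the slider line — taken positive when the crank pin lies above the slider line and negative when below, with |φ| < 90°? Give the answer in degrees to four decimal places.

-10.8247

set_geometry: r = 43 mm, L = 271 mm, e = 8 mm; θ ← 0°
rotate_crank_by(-8°): θ ← 0° -8° = -8°
rotate_crank_by(-64°): θ ← -8° -64° = -72°
rotate_crank_by(+24°): θ ← -72° +24° = -48°
rotate_crank_by(-5°): θ ← -48° -5° = -53°
rotate_crank_by(-41°): θ ← -53° -41° = -94°
crank pin P = (r cos θ, r sin θ) = (-2.999528, -42.895254)
h = r sin θ − e = -42.895254 − 8 = -50.895254
sin φ = h / L = -50.895254 / 271 = -0.18780537
φ = arcsin(-0.18780537) = -10.824735°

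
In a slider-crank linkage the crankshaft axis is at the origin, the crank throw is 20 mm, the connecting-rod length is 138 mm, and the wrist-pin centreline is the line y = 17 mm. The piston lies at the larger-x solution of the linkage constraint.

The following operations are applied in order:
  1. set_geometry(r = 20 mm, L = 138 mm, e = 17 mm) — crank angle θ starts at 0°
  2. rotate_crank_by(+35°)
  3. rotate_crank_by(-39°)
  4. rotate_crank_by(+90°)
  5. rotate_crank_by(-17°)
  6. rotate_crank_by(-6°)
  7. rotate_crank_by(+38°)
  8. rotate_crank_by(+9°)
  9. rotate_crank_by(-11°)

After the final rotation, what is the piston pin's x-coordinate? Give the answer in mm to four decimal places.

134.8438

set_geometry: r = 20 mm, L = 138 mm, e = 17 mm; θ ← 0°
rotate_crank_by(+35°): θ ← 0° +35° = 35°
rotate_crank_by(-39°): θ ← 35° -39° = -4°
rotate_crank_by(+90°): θ ← -4° +90° = 86°
rotate_crank_by(-17°): θ ← 86° -17° = 69°
rotate_crank_by(-6°): θ ← 69° -6° = 63°
rotate_crank_by(+38°): θ ← 63° +38° = 101°
rotate_crank_by(+9°): θ ← 101° +9° = 110°
rotate_crank_by(-11°): θ ← 110° -11° = 99°
crank pin P = (r cos θ, r sin θ) = (-3.128689, 19.753767)
h = r sin θ − e = 19.753767 − 17 = 2.753767
x = r cos θ + √(L² − h²) = -3.128689 + √(19044.0 − 7.5832) = -3.128689 + 137.972522 = 134.843832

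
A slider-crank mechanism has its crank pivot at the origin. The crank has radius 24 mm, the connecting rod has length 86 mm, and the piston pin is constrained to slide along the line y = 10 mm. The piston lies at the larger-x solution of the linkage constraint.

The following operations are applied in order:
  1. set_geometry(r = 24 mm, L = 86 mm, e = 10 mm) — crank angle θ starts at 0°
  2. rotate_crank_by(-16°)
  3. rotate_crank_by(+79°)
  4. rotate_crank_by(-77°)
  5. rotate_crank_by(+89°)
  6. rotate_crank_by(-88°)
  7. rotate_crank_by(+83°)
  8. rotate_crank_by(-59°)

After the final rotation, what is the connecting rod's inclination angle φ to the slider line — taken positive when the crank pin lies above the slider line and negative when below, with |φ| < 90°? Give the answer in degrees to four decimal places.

-3.6138

set_geometry: r = 24 mm, L = 86 mm, e = 10 mm; θ ← 0°
rotate_crank_by(-16°): θ ← 0° -16° = -16°
rotate_crank_by(+79°): θ ← -16° +79° = 63°
rotate_crank_by(-77°): θ ← 63° -77° = -14°
rotate_crank_by(+89°): θ ← -14° +89° = 75°
rotate_crank_by(-88°): θ ← 75° -88° = -13°
rotate_crank_by(+83°): θ ← -13° +83° = 70°
rotate_crank_by(-59°): θ ← 70° -59° = 11°
crank pin P = (r cos θ, r sin θ) = (23.559052, 4.579416)
h = r sin θ − e = 4.579416 − 10 = -5.420584
sin φ = h / L = -5.420584 / 86 = -0.06303005
φ = arcsin(-0.06303005) = -3.613751°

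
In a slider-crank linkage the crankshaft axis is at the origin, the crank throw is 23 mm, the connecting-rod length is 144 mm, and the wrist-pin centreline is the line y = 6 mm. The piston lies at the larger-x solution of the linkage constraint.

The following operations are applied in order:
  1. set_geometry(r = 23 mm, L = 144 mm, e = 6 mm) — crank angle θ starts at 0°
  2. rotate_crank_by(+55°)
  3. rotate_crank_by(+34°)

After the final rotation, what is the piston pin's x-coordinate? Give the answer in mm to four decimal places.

set_geometry: r = 23 mm, L = 144 mm, e = 6 mm; θ ← 0°
rotate_crank_by(+55°): θ ← 0° +55° = 55°
rotate_crank_by(+34°): θ ← 55° +34° = 89°
crank pin P = (r cos θ, r sin θ) = (0.401405, 22.996497)
h = r sin θ − e = 22.996497 − 6 = 16.996497
x = r cos θ + √(L² − h²) = 0.401405 + √(20736.0 − 288.8809) = 0.401405 + 142.993423 = 143.394829

143.3948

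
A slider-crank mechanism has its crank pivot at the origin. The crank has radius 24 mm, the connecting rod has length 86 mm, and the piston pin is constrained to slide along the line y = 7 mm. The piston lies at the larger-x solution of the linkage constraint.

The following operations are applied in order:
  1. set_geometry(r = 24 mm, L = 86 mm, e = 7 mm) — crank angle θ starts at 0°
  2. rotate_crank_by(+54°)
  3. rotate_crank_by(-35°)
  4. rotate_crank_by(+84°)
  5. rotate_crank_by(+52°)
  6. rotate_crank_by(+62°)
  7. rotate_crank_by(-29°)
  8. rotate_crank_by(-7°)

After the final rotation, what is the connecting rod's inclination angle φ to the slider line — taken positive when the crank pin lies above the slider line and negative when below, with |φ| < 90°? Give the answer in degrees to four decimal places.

set_geometry: r = 24 mm, L = 86 mm, e = 7 mm; θ ← 0°
rotate_crank_by(+54°): θ ← 0° +54° = 54°
rotate_crank_by(-35°): θ ← 54° -35° = 19°
rotate_crank_by(+84°): θ ← 19° +84° = 103°
rotate_crank_by(+52°): θ ← 103° +52° = 155°
rotate_crank_by(+62°): θ ← 155° +62° = 217°
rotate_crank_by(-29°): θ ← 217° -29° = 188°
rotate_crank_by(-7°): θ ← 188° -7° = 181°
crank pin P = (r cos θ, r sin θ) = (-23.996345, -0.418858)
h = r sin θ − e = -0.418858 − 7 = -7.418858
sin φ = h / L = -7.418858 / 86 = -0.08626579
φ = arcsin(-0.08626579) = -4.948817°

-4.9488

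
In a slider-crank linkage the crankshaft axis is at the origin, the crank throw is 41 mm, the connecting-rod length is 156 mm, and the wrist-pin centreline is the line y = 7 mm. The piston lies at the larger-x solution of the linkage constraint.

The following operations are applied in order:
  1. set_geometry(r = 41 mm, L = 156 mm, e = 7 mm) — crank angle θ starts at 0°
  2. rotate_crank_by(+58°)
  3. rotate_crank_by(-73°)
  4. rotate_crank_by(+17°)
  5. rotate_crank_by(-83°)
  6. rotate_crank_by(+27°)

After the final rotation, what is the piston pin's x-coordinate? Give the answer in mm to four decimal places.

174.8387

set_geometry: r = 41 mm, L = 156 mm, e = 7 mm; θ ← 0°
rotate_crank_by(+58°): θ ← 0° +58° = 58°
rotate_crank_by(-73°): θ ← 58° -73° = -15°
rotate_crank_by(+17°): θ ← -15° +17° = 2°
rotate_crank_by(-83°): θ ← 2° -83° = -81°
rotate_crank_by(+27°): θ ← -81° +27° = -54°
crank pin P = (r cos θ, r sin θ) = (24.099195, -33.169697)
h = r sin θ − e = -33.169697 − 7 = -40.169697
x = r cos θ + √(L² − h²) = 24.099195 + √(24336.0 − 1613.6045) = 24.099195 + 150.739495 = 174.838691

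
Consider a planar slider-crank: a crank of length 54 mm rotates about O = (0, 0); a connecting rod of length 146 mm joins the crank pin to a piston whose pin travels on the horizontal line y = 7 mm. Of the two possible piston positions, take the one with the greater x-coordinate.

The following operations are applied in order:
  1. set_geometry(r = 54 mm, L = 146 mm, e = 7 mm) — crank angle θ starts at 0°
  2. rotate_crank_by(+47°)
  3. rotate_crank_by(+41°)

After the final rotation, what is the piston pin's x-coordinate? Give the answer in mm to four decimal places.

140.1238

set_geometry: r = 54 mm, L = 146 mm, e = 7 mm; θ ← 0°
rotate_crank_by(+47°): θ ← 0° +47° = 47°
rotate_crank_by(+41°): θ ← 47° +41° = 88°
crank pin P = (r cos θ, r sin θ) = (1.884573, 53.967105)
h = r sin θ − e = 53.967105 − 7 = 46.967105
x = r cos θ + √(L² − h²) = 1.884573 + √(21316.0 − 2205.9089) = 1.884573 + 138.239253 = 140.123826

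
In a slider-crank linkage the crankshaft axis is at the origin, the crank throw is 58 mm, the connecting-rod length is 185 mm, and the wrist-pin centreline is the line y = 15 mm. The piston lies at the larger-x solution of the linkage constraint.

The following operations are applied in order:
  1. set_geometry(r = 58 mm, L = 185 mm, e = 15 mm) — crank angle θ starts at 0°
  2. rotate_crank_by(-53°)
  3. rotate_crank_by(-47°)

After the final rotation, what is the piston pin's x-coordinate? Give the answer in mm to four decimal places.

set_geometry: r = 58 mm, L = 185 mm, e = 15 mm; θ ← 0°
rotate_crank_by(-53°): θ ← 0° -53° = -53°
rotate_crank_by(-47°): θ ← -53° -47° = -100°
crank pin P = (r cos θ, r sin θ) = (-10.071594, -57.118850)
h = r sin θ − e = -57.118850 − 15 = -72.118850
x = r cos θ + √(L² − h²) = -10.071594 + √(34225.0 − 5201.1285) = -10.071594 + 170.363938 = 160.292344

160.2923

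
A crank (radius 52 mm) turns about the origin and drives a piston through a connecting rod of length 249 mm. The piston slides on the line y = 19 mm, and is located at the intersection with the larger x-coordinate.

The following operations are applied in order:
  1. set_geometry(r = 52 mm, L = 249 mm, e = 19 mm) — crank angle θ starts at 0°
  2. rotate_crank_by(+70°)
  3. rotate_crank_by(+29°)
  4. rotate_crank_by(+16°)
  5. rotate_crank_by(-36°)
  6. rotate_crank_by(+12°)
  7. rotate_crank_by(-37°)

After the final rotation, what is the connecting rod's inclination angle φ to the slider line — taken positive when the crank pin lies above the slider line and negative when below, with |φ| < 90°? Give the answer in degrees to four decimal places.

set_geometry: r = 52 mm, L = 249 mm, e = 19 mm; θ ← 0°
rotate_crank_by(+70°): θ ← 0° +70° = 70°
rotate_crank_by(+29°): θ ← 70° +29° = 99°
rotate_crank_by(+16°): θ ← 99° +16° = 115°
rotate_crank_by(-36°): θ ← 115° -36° = 79°
rotate_crank_by(+12°): θ ← 79° +12° = 91°
rotate_crank_by(-37°): θ ← 91° -37° = 54°
crank pin P = (r cos θ, r sin θ) = (30.564833, 42.068884)
h = r sin θ − e = 42.068884 − 19 = 23.068884
sin φ = h / L = 23.068884 / 249 = 0.09264612
φ = arcsin(0.09264612) = 5.315855°

5.3159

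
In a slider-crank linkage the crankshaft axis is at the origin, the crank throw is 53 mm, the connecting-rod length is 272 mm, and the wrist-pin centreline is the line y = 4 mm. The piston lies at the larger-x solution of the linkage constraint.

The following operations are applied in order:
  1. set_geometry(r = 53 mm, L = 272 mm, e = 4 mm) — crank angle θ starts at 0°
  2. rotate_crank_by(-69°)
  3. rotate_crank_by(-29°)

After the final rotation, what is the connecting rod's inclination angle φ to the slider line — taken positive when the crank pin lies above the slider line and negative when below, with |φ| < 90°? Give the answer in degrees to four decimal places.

-11.9854

set_geometry: r = 53 mm, L = 272 mm, e = 4 mm; θ ← 0°
rotate_crank_by(-69°): θ ← 0° -69° = -69°
rotate_crank_by(-29°): θ ← -69° -29° = -98°
crank pin P = (r cos θ, r sin θ) = (-7.376174, -52.484208)
h = r sin θ − e = -52.484208 − 4 = -56.484208
sin φ = h / L = -56.484208 / 272 = -0.20766253
φ = arcsin(-0.20766253) = -11.985405°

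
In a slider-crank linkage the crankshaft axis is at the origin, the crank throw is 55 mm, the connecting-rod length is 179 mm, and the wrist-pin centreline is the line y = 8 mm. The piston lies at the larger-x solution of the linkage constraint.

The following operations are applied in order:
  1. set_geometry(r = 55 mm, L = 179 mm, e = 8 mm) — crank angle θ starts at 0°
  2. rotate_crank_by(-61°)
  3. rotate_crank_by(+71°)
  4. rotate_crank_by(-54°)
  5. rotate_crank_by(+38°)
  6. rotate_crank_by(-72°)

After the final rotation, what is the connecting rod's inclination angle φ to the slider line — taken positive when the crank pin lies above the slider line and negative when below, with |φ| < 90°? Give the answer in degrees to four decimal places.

-20.1965

set_geometry: r = 55 mm, L = 179 mm, e = 8 mm; θ ← 0°
rotate_crank_by(-61°): θ ← 0° -61° = -61°
rotate_crank_by(+71°): θ ← -61° +71° = 10°
rotate_crank_by(-54°): θ ← 10° -54° = -44°
rotate_crank_by(+38°): θ ← -44° +38° = -6°
rotate_crank_by(-72°): θ ← -6° -72° = -78°
crank pin P = (r cos θ, r sin θ) = (11.435143, -53.798118)
h = r sin θ − e = -53.798118 − 8 = -61.798118
sin φ = h / L = -61.798118 / 179 = -0.34524088
φ = arcsin(-0.34524088) = -20.196501°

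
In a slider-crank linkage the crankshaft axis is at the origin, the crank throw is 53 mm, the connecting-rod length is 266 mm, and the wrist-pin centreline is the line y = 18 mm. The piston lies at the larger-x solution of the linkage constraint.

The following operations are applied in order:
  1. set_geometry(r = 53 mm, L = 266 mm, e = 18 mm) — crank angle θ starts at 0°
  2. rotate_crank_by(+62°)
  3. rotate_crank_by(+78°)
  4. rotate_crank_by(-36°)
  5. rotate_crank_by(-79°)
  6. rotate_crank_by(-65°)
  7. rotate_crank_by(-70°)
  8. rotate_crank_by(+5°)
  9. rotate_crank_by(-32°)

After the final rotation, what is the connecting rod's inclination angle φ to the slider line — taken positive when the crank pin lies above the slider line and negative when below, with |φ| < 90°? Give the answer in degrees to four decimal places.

set_geometry: r = 53 mm, L = 266 mm, e = 18 mm; θ ← 0°
rotate_crank_by(+62°): θ ← 0° +62° = 62°
rotate_crank_by(+78°): θ ← 62° +78° = 140°
rotate_crank_by(-36°): θ ← 140° -36° = 104°
rotate_crank_by(-79°): θ ← 104° -79° = 25°
rotate_crank_by(-65°): θ ← 25° -65° = -40°
rotate_crank_by(-70°): θ ← -40° -70° = -110°
rotate_crank_by(+5°): θ ← -110° +5° = -105°
rotate_crank_by(-32°): θ ← -105° -32° = -137°
crank pin P = (r cos θ, r sin θ) = (-38.761746, -36.145913)
h = r sin θ − e = -36.145913 − 18 = -54.145913
sin φ = h / L = -54.145913 / 266 = -0.20355606
φ = arcsin(-0.20355606) = -11.744985°

-11.7450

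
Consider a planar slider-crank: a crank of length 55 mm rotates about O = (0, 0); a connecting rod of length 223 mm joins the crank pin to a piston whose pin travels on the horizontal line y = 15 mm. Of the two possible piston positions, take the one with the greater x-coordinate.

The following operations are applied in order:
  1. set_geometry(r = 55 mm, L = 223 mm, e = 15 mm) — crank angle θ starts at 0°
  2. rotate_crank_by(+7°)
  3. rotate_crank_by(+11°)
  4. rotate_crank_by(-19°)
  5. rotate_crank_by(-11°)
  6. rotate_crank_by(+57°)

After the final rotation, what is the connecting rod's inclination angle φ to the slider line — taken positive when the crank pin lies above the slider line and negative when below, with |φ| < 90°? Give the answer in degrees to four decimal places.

set_geometry: r = 55 mm, L = 223 mm, e = 15 mm; θ ← 0°
rotate_crank_by(+7°): θ ← 0° +7° = 7°
rotate_crank_by(+11°): θ ← 7° +11° = 18°
rotate_crank_by(-19°): θ ← 18° -19° = -1°
rotate_crank_by(-11°): θ ← -1° -11° = -12°
rotate_crank_by(+57°): θ ← -12° +57° = 45°
crank pin P = (r cos θ, r sin θ) = (38.890873, 38.890873)
h = r sin θ − e = 38.890873 − 15 = 23.890873
sin φ = h / L = 23.890873 / 223 = 0.10713396
φ = arcsin(0.10713396) = 6.150127°

6.1501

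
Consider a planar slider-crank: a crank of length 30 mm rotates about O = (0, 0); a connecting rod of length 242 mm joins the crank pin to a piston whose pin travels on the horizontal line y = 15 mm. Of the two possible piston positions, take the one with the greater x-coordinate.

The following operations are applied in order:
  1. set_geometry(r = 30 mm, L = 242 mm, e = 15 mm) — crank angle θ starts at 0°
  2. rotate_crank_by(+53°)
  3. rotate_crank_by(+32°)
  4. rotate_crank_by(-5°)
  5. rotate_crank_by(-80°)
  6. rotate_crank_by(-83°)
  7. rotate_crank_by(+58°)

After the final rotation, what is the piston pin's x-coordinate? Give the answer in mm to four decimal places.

set_geometry: r = 30 mm, L = 242 mm, e = 15 mm; θ ← 0°
rotate_crank_by(+53°): θ ← 0° +53° = 53°
rotate_crank_by(+32°): θ ← 53° +32° = 85°
rotate_crank_by(-5°): θ ← 85° -5° = 80°
rotate_crank_by(-80°): θ ← 80° -80° = 0°
rotate_crank_by(-83°): θ ← 0° -83° = -83°
rotate_crank_by(+58°): θ ← -83° +58° = -25°
crank pin P = (r cos θ, r sin θ) = (27.189234, -12.678548)
h = r sin θ − e = -12.678548 − 15 = -27.678548
x = r cos θ + √(L² − h²) = 27.189234 + √(58564.0 − 766.1020) = 27.189234 + 240.411934 = 267.601168

267.6012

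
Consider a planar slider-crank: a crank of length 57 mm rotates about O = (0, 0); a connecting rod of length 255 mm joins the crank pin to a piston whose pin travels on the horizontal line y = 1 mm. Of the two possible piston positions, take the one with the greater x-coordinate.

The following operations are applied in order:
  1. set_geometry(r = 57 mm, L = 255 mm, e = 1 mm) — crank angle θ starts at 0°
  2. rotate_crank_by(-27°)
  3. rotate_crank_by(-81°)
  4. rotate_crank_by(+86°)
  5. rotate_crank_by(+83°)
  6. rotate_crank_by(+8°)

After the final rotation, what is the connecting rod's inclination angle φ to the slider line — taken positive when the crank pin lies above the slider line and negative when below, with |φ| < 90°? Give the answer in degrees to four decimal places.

11.8155

set_geometry: r = 57 mm, L = 255 mm, e = 1 mm; θ ← 0°
rotate_crank_by(-27°): θ ← 0° -27° = -27°
rotate_crank_by(-81°): θ ← -27° -81° = -108°
rotate_crank_by(+86°): θ ← -108° +86° = -22°
rotate_crank_by(+83°): θ ← -22° +83° = 61°
rotate_crank_by(+8°): θ ← 61° +8° = 69°
crank pin P = (r cos θ, r sin θ) = (20.426973, 53.214084)
h = r sin θ − e = 53.214084 − 1 = 52.214084
sin φ = h / L = 52.214084 / 255 = 0.20476111
φ = arcsin(0.20476111) = 11.815515°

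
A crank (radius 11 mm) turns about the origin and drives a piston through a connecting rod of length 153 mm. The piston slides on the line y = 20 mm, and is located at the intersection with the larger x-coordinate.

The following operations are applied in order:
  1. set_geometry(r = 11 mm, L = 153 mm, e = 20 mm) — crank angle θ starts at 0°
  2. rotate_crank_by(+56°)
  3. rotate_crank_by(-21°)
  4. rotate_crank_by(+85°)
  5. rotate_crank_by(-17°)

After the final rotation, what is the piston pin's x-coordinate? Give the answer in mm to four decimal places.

150.2437

set_geometry: r = 11 mm, L = 153 mm, e = 20 mm; θ ← 0°
rotate_crank_by(+56°): θ ← 0° +56° = 56°
rotate_crank_by(-21°): θ ← 56° -21° = 35°
rotate_crank_by(+85°): θ ← 35° +85° = 120°
rotate_crank_by(-17°): θ ← 120° -17° = 103°
crank pin P = (r cos θ, r sin θ) = (-2.474462, 10.718071)
h = r sin θ − e = 10.718071 − 20 = -9.281929
x = r cos θ + √(L² − h²) = -2.474462 + √(23409.0 − 86.1542) = -2.474462 + 152.718191 = 150.243729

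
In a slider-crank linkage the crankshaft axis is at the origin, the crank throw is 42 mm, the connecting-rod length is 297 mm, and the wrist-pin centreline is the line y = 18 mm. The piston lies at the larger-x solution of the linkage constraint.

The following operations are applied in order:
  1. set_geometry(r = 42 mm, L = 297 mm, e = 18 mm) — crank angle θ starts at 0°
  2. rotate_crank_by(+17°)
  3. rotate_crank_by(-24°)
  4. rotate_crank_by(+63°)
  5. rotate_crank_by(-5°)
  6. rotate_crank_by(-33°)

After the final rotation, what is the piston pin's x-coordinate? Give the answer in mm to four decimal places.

336.9019

set_geometry: r = 42 mm, L = 297 mm, e = 18 mm; θ ← 0°
rotate_crank_by(+17°): θ ← 0° +17° = 17°
rotate_crank_by(-24°): θ ← 17° -24° = -7°
rotate_crank_by(+63°): θ ← -7° +63° = 56°
rotate_crank_by(-5°): θ ← 56° -5° = 51°
rotate_crank_by(-33°): θ ← 51° -33° = 18°
crank pin P = (r cos θ, r sin θ) = (39.944374, 12.978714)
h = r sin θ − e = 12.978714 − 18 = -5.021286
x = r cos θ + √(L² − h²) = 39.944374 + √(88209.0 − 25.2133) = 39.944374 + 296.957550 = 336.901924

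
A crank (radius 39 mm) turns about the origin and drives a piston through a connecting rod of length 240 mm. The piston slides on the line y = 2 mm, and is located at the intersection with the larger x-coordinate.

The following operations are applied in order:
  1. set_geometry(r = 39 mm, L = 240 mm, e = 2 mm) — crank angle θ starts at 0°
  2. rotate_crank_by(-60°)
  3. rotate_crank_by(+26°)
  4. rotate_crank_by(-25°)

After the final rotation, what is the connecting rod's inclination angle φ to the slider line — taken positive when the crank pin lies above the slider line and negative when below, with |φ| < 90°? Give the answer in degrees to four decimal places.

-8.4892

set_geometry: r = 39 mm, L = 240 mm, e = 2 mm; θ ← 0°
rotate_crank_by(-60°): θ ← 0° -60° = -60°
rotate_crank_by(+26°): θ ← -60° +26° = -34°
rotate_crank_by(-25°): θ ← -34° -25° = -59°
crank pin P = (r cos θ, r sin θ) = (20.086485, -33.429525)
h = r sin θ − e = -33.429525 − 2 = -35.429525
sin φ = h / L = -35.429525 / 240 = -0.14762302
φ = arcsin(-0.14762302) = -8.489202°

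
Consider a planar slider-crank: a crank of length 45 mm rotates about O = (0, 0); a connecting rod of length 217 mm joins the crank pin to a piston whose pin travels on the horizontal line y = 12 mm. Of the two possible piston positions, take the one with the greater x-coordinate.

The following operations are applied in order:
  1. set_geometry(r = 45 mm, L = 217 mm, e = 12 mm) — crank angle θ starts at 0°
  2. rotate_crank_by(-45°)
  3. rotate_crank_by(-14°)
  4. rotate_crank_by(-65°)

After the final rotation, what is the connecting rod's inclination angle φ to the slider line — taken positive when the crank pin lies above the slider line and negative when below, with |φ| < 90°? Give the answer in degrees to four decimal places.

set_geometry: r = 45 mm, L = 217 mm, e = 12 mm; θ ← 0°
rotate_crank_by(-45°): θ ← 0° -45° = -45°
rotate_crank_by(-14°): θ ← -45° -14° = -59°
rotate_crank_by(-65°): θ ← -59° -65° = -124°
crank pin P = (r cos θ, r sin θ) = (-25.163681, -37.306691)
h = r sin θ − e = -37.306691 − 12 = -49.306691
sin φ = h / L = -49.306691 / 217 = -0.22721977
φ = arcsin(-0.22721977) = -13.133443°

-13.1334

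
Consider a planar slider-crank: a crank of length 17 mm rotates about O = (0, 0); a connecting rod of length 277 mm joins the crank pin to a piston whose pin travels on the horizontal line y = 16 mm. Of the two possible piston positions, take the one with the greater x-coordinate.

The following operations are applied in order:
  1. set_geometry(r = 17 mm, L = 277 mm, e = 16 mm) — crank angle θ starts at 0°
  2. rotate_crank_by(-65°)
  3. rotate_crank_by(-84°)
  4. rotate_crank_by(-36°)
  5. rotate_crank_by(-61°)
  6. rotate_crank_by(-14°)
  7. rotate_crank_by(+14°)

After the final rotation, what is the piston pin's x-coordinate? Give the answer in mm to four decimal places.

set_geometry: r = 17 mm, L = 277 mm, e = 16 mm; θ ← 0°
rotate_crank_by(-65°): θ ← 0° -65° = -65°
rotate_crank_by(-84°): θ ← -65° -84° = -149°
rotate_crank_by(-36°): θ ← -149° -36° = -185°
rotate_crank_by(-61°): θ ← -185° -61° = -246°
rotate_crank_by(-14°): θ ← -246° -14° = -260°
rotate_crank_by(+14°): θ ← -260° +14° = -246°
crank pin P = (r cos θ, r sin θ) = (-6.914523, 15.530273)
h = r sin θ − e = 15.530273 − 16 = -0.469727
x = r cos θ + √(L² − h²) = -6.914523 + √(76729.0 − 0.2206) = -6.914523 + 276.999602 = 270.085079

270.0851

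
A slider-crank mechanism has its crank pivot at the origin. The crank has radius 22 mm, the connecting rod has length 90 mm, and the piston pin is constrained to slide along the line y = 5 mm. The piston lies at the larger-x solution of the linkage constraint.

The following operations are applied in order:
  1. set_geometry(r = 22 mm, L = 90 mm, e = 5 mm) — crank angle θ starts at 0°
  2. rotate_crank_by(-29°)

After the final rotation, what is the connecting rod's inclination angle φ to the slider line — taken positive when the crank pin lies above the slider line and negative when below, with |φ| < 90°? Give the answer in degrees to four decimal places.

set_geometry: r = 22 mm, L = 90 mm, e = 5 mm; θ ← 0°
rotate_crank_by(-29°): θ ← 0° -29° = -29°
crank pin P = (r cos θ, r sin θ) = (19.241634, -10.665812)
h = r sin θ − e = -10.665812 − 5 = -15.665812
sin φ = h / L = -15.665812 / 90 = -0.17406457
φ = arcsin(-0.17406457) = -10.024227°

-10.0242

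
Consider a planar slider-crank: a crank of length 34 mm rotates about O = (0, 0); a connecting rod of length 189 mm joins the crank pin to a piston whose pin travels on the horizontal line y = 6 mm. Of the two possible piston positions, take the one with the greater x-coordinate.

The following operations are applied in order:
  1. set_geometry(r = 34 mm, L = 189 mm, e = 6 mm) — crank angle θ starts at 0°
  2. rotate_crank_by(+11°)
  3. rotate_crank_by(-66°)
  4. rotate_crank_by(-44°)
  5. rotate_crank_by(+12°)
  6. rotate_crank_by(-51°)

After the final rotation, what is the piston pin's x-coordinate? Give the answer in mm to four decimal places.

161.5335

set_geometry: r = 34 mm, L = 189 mm, e = 6 mm; θ ← 0°
rotate_crank_by(+11°): θ ← 0° +11° = 11°
rotate_crank_by(-66°): θ ← 11° -66° = -55°
rotate_crank_by(-44°): θ ← -55° -44° = -99°
rotate_crank_by(+12°): θ ← -99° +12° = -87°
rotate_crank_by(-51°): θ ← -87° -51° = -138°
crank pin P = (r cos θ, r sin θ) = (-25.266924, -22.750441)
h = r sin θ − e = -22.750441 − 6 = -28.750441
x = r cos θ + √(L² − h²) = -25.266924 + √(35721.0 − 826.5878) = -25.266924 + 186.800461 = 161.533537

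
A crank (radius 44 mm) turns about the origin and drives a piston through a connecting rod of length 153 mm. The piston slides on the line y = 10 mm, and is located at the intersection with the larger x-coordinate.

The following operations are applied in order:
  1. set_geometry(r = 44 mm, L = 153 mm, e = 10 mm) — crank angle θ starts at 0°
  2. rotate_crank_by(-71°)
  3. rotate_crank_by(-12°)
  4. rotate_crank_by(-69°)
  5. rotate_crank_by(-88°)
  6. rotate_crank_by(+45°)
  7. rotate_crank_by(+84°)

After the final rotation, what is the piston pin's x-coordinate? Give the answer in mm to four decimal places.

128.4542

set_geometry: r = 44 mm, L = 153 mm, e = 10 mm; θ ← 0°
rotate_crank_by(-71°): θ ← 0° -71° = -71°
rotate_crank_by(-12°): θ ← -71° -12° = -83°
rotate_crank_by(-69°): θ ← -83° -69° = -152°
rotate_crank_by(-88°): θ ← -152° -88° = -240°
rotate_crank_by(+45°): θ ← -240° +45° = -195°
rotate_crank_by(+84°): θ ← -195° +84° = -111°
crank pin P = (r cos θ, r sin θ) = (-15.768190, -41.077539)
h = r sin θ − e = -41.077539 − 10 = -51.077539
x = r cos θ + √(L² − h²) = -15.768190 + √(23409.0 − 2608.9150) = -15.768190 + 144.222346 = 128.454156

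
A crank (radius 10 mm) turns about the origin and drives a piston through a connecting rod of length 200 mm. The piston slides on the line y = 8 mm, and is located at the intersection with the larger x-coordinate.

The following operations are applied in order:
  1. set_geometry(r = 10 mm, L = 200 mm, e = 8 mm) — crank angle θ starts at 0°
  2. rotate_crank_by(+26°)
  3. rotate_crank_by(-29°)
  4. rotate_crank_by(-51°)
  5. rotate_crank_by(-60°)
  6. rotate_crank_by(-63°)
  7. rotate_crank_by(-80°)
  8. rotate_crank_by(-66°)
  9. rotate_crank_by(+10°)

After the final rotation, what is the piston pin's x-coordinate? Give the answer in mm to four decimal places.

set_geometry: r = 10 mm, L = 200 mm, e = 8 mm; θ ← 0°
rotate_crank_by(+26°): θ ← 0° +26° = 26°
rotate_crank_by(-29°): θ ← 26° -29° = -3°
rotate_crank_by(-51°): θ ← -3° -51° = -54°
rotate_crank_by(-60°): θ ← -54° -60° = -114°
rotate_crank_by(-63°): θ ← -114° -63° = -177°
rotate_crank_by(-80°): θ ← -177° -80° = -257°
rotate_crank_by(-66°): θ ← -257° -66° = -323°
rotate_crank_by(+10°): θ ← -323° +10° = -313°
crank pin P = (r cos θ, r sin θ) = (6.819984, 7.313537)
h = r sin θ − e = 7.313537 − 8 = -0.686463
x = r cos θ + √(L² − h²) = 6.819984 + √(40000.0 − 0.4712) = 6.819984 + 199.998822 = 206.818806

206.8188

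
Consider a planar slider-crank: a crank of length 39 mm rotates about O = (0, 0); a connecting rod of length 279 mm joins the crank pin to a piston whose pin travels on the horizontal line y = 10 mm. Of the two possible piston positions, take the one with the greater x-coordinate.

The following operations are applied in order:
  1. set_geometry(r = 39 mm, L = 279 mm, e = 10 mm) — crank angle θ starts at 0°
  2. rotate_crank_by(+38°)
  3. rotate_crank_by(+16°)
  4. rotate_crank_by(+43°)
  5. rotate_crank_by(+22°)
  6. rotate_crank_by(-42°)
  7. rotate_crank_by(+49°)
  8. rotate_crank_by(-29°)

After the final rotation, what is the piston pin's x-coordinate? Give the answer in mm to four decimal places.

set_geometry: r = 39 mm, L = 279 mm, e = 10 mm; θ ← 0°
rotate_crank_by(+38°): θ ← 0° +38° = 38°
rotate_crank_by(+16°): θ ← 38° +16° = 54°
rotate_crank_by(+43°): θ ← 54° +43° = 97°
rotate_crank_by(+22°): θ ← 97° +22° = 119°
rotate_crank_by(-42°): θ ← 119° -42° = 77°
rotate_crank_by(+49°): θ ← 77° +49° = 126°
rotate_crank_by(-29°): θ ← 126° -29° = 97°
crank pin P = (r cos θ, r sin θ) = (-4.752904, 38.709300)
h = r sin θ − e = 38.709300 − 10 = 28.709300
x = r cos θ + √(L² − h²) = -4.752904 + √(77841.0 − 824.2239) = -4.752904 + 277.518965 = 272.766061

272.7661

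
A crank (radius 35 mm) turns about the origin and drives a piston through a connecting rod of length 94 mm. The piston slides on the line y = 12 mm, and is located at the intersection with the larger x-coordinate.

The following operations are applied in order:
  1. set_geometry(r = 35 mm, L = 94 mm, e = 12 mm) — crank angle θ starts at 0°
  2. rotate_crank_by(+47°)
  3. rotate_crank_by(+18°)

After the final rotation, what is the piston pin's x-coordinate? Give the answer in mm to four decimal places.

set_geometry: r = 35 mm, L = 94 mm, e = 12 mm; θ ← 0°
rotate_crank_by(+47°): θ ← 0° +47° = 47°
rotate_crank_by(+18°): θ ← 47° +18° = 65°
crank pin P = (r cos θ, r sin θ) = (14.791639, 31.720773)
h = r sin θ − e = 31.720773 − 12 = 19.720773
x = r cos θ + √(L² − h²) = 14.791639 + √(8836.0 − 388.9089) = 14.791639 + 91.908058 = 106.699697

106.6997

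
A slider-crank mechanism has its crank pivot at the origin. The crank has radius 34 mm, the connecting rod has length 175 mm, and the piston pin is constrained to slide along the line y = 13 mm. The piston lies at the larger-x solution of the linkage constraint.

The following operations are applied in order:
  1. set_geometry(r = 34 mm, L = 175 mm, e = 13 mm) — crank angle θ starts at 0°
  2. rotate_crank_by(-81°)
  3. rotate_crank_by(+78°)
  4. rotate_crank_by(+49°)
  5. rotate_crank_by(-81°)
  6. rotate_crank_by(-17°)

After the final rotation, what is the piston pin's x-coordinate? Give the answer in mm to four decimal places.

191.3484

set_geometry: r = 34 mm, L = 175 mm, e = 13 mm; θ ← 0°
rotate_crank_by(-81°): θ ← 0° -81° = -81°
rotate_crank_by(+78°): θ ← -81° +78° = -3°
rotate_crank_by(+49°): θ ← -3° +49° = 46°
rotate_crank_by(-81°): θ ← 46° -81° = -35°
rotate_crank_by(-17°): θ ← -35° -17° = -52°
crank pin P = (r cos θ, r sin θ) = (20.932490, -26.792366)
h = r sin θ − e = -26.792366 − 13 = -39.792366
x = r cos θ + √(L² − h²) = 20.932490 + √(30625.0 − 1583.4324) = 20.932490 + 170.415867 = 191.348357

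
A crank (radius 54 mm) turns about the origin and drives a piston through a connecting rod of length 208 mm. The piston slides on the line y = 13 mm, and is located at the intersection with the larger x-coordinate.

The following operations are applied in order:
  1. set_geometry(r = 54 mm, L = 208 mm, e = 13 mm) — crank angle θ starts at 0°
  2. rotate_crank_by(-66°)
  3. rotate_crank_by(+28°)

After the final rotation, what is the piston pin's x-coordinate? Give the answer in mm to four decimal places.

245.3464

set_geometry: r = 54 mm, L = 208 mm, e = 13 mm; θ ← 0°
rotate_crank_by(-66°): θ ← 0° -66° = -66°
rotate_crank_by(+28°): θ ← -66° +28° = -38°
crank pin P = (r cos θ, r sin θ) = (42.552581, -33.245720)
h = r sin θ − e = -33.245720 − 13 = -46.245720
x = r cos θ + √(L² − h²) = 42.552581 + √(43264.0 − 2138.6666) = 42.552581 + 202.793820 = 245.346401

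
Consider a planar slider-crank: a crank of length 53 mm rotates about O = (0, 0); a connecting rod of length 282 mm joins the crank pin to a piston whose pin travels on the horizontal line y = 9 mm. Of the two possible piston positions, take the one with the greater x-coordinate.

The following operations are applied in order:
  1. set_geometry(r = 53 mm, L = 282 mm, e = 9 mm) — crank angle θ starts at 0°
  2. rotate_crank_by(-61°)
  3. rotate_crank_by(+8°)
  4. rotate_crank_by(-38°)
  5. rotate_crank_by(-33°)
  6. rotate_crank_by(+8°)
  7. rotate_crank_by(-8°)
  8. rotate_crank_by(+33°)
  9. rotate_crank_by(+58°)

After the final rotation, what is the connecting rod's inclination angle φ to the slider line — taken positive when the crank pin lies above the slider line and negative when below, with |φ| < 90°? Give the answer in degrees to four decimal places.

-7.7168

set_geometry: r = 53 mm, L = 282 mm, e = 9 mm; θ ← 0°
rotate_crank_by(-61°): θ ← 0° -61° = -61°
rotate_crank_by(+8°): θ ← -61° +8° = -53°
rotate_crank_by(-38°): θ ← -53° -38° = -91°
rotate_crank_by(-33°): θ ← -91° -33° = -124°
rotate_crank_by(+8°): θ ← -124° +8° = -116°
rotate_crank_by(-8°): θ ← -116° -8° = -124°
rotate_crank_by(+33°): θ ← -124° +33° = -91°
rotate_crank_by(+58°): θ ← -91° +58° = -33°
crank pin P = (r cos θ, r sin θ) = (44.449540, -28.865869)
h = r sin θ − e = -28.865869 − 9 = -37.865869
sin φ = h / L = -37.865869 / 282 = -0.13427613
φ = arcsin(-0.13427613) = -7.716764°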